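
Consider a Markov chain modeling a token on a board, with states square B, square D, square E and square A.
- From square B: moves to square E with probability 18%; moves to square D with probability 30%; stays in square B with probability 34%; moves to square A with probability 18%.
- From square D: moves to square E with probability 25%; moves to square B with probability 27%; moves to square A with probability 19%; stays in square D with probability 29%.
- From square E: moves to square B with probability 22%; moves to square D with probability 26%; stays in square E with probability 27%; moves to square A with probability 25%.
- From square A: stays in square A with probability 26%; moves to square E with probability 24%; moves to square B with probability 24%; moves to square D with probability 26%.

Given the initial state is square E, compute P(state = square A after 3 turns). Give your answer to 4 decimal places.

Propagate the distribution vector 3 turns from square E.
After 0 turns: (0.0000, 0.0000, 1.0000, 0.0000)
After 1 turn: (0.2200, 0.2600, 0.2700, 0.2500)
After 2 turns: (0.2644, 0.2766, 0.2375, 0.2215)
After 3 turns: (0.2700, 0.2789, 0.2340, 0.2171)
P(in square A after 3 turns) = 0.2171

0.2171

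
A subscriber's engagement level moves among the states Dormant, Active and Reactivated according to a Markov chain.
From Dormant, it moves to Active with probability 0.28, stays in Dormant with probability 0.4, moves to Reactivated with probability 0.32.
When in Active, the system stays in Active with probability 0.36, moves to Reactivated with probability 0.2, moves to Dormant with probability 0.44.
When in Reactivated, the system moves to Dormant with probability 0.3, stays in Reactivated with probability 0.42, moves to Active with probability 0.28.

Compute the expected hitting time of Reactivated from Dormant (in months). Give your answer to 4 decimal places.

Let t(s) be the expected number of months to first reach Reactivated from state s, with t(Reactivated) = 0. Conditioning on the first month:
t(Dormant) = 1 + 0.4·t(Dormant) + 0.28·t(Active)
t(Active) = 1 + 0.44·t(Dormant) + 0.36·t(Active)
Solving: t(Dormant) = 3.5276, t(Active) = 3.9877.
Expected months from Dormant to Reactivated: 3.5276.

3.5276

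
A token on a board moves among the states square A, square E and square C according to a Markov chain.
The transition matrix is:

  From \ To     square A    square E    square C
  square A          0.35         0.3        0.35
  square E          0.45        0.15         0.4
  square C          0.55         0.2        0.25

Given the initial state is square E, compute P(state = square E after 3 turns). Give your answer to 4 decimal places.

Propagate the distribution vector 3 turns from square E.
After 0 turns: (0.0000, 1.0000, 0.0000)
After 1 turn: (0.4500, 0.1500, 0.4000)
After 2 turns: (0.4450, 0.2375, 0.3175)
After 3 turns: (0.4373, 0.2326, 0.3301)
P(in square E after 3 turns) = 0.2326

0.2326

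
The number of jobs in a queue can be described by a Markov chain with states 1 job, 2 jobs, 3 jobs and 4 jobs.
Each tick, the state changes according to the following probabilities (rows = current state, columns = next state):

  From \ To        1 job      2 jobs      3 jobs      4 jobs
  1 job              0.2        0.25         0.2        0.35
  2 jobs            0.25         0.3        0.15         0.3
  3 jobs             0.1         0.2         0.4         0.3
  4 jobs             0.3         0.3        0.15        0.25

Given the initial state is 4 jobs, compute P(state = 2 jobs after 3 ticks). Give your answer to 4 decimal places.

0.2685

Propagate the distribution vector 3 ticks from 4 jobs.
After 0 ticks: (0.0000, 0.0000, 0.0000, 1.0000)
After 1 tick: (0.3000, 0.3000, 0.1500, 0.2500)
After 2 ticks: (0.2250, 0.2700, 0.2025, 0.3025)
After 3 ticks: (0.2235, 0.2685, 0.2119, 0.2961)
P(in 2 jobs after 3 ticks) = 0.2685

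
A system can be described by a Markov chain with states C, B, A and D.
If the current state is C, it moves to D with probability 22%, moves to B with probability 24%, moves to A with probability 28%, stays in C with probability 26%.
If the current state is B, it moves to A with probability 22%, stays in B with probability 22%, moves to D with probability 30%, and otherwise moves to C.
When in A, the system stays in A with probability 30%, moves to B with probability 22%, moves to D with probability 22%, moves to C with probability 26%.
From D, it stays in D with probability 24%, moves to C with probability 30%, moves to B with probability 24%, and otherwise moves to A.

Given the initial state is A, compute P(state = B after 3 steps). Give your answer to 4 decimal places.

0.2302

Propagate the distribution vector 3 steps from A.
After 0 steps: (0.0000, 0.0000, 1.0000, 0.0000)
After 1 step: (0.2600, 0.2200, 0.3000, 0.2200)
After 2 steps: (0.2688, 0.2296, 0.2596, 0.2420)
After 3 steps: (0.2697, 0.2302, 0.2569, 0.2432)
P(in B after 3 steps) = 0.2302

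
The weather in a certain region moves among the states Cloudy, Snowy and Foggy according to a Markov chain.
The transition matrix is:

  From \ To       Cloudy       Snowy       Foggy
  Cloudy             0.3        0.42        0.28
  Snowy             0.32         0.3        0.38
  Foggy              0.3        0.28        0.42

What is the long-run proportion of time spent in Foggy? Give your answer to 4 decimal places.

Let the stationary distribution be π with π = πP and π_1 + π_2 + π_3 = 1.
π_1 = 0.3·π_1 + 0.32·π_2 + 0.3·π_3
π_2 = 0.42·π_1 + 0.3·π_2 + 0.28·π_3
Solving with the normalization constraint gives π = (0.3066, 0.3295, 0.3639).
So the stationary probability of Foggy is 0.3639.

0.3639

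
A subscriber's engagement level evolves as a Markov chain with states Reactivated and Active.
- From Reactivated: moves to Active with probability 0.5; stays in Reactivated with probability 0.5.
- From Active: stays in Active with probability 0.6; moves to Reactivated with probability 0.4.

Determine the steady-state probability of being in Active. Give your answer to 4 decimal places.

Let the stationary distribution be π with π = πP and π_1 + π_2 = 1.
π_1 = 0.5·π_1 + 0.4·π_2
Solving with the normalization constraint gives π = (0.4444, 0.5556).
So the stationary probability of Active is 0.5556.

0.5556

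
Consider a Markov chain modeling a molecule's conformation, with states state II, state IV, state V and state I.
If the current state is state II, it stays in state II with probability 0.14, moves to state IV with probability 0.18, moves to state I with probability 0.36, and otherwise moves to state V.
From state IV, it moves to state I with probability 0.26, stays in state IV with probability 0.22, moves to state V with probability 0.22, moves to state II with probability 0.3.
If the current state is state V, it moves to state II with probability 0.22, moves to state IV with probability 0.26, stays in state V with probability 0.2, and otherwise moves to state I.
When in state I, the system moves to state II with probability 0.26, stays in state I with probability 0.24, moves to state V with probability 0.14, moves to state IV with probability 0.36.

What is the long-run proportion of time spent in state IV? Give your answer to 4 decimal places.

0.2600

Let the stationary distribution be π with π = πP and π_1 + π_2 + π_3 + π_4 = 1.
π_1 = 0.14·π_1 + 0.3·π_2 + 0.22·π_3 + 0.26·π_4
π_2 = 0.18·π_1 + 0.22·π_2 + 0.26·π_3 + 0.36·π_4
π_3 = 0.32·π_1 + 0.22·π_2 + 0.2·π_3 + 0.14·π_4
Solving with the normalization constraint gives π = (0.2337, 0.2600, 0.2158, 0.2905).
So the stationary probability of state IV is 0.2600.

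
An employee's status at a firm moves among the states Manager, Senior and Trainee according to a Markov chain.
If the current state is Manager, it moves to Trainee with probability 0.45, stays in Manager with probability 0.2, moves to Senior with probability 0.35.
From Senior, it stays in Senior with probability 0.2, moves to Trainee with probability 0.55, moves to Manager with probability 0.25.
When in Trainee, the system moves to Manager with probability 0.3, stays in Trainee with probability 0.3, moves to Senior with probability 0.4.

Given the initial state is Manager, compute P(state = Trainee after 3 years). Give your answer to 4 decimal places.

Propagate the distribution vector 3 years from Manager.
After 0 years: (1.0000, 0.0000, 0.0000)
After 1 year: (0.2000, 0.3500, 0.4500)
After 2 years: (0.2625, 0.3200, 0.4175)
After 3 years: (0.2578, 0.3229, 0.4194)
P(in Trainee after 3 years) = 0.4194

0.4194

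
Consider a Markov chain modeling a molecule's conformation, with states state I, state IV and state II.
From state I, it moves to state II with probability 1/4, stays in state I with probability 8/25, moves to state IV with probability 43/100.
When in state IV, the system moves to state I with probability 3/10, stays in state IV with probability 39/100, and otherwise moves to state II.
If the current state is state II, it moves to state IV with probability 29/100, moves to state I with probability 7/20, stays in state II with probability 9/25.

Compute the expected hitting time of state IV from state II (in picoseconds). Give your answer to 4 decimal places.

Let t(s) be the expected number of picoseconds to first reach state IV from state s, with t(state IV) = 0. Conditioning on the first picosecond:
t(state I) = 1 + 0.32·t(state I) + 0.25·t(state II)
t(state II) = 1 + 0.35·t(state I) + 0.36·t(state II)
Solving: t(state I) = 2.5597, t(state II) = 2.9623.
Expected picoseconds from state II to state IV: 2.9623.

2.9623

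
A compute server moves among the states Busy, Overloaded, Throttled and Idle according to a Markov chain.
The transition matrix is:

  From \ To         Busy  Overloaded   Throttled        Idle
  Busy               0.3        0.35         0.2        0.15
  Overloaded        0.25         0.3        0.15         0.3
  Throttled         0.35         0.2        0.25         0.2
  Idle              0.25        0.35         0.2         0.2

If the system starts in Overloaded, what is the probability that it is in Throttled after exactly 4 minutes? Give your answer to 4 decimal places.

Propagate the distribution vector 4 minutes from Overloaded.
After 0 minutes: (0.0000, 1.0000, 0.0000, 0.0000)
After 1 minute: (0.2500, 0.3000, 0.1500, 0.3000)
After 2 minutes: (0.2775, 0.3125, 0.1925, 0.2175)
After 3 minutes: (0.2831, 0.3055, 0.1940, 0.2174)
After 4 minutes: (0.2836, 0.3056, 0.1944, 0.2164)
P(in Throttled after 4 minutes) = 0.1944

0.1944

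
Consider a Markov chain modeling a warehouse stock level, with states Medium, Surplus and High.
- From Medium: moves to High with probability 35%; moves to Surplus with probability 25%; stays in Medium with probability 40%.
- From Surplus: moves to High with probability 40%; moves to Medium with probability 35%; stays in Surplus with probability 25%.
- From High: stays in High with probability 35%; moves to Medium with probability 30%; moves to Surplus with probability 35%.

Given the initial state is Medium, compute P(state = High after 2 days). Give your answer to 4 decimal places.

0.3625

Sum over the intermediate state after 1 day:
P = P(Medium→Medium)·P(Medium→High) + P(Medium→Surplus)·P(Surplus→High) + P(Medium→High)·P(High→High)
  = 0.4×0.35 + 0.25×0.4 + 0.35×0.35
  = 0.1400 + 0.1000 + 0.1225 = 0.3625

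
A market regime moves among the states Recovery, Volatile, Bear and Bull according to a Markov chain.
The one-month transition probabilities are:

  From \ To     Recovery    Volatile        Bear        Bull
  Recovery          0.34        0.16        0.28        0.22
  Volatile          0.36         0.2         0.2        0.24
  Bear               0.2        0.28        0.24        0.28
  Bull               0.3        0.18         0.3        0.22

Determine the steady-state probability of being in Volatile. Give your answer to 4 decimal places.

Let the stationary distribution be π with π = πP and π_1 + π_2 + π_3 + π_4 = 1.
π_1 = 0.34·π_1 + 0.36·π_2 + 0.2·π_3 + 0.3·π_4
π_2 = 0.16·π_1 + 0.2·π_2 + 0.28·π_3 + 0.18·π_4
π_3 = 0.28·π_1 + 0.2·π_2 + 0.24·π_3 + 0.3·π_4
Solving with the normalization constraint gives π = (0.2984, 0.2039, 0.2582, 0.2396).
So the stationary probability of Volatile is 0.2039.

0.2039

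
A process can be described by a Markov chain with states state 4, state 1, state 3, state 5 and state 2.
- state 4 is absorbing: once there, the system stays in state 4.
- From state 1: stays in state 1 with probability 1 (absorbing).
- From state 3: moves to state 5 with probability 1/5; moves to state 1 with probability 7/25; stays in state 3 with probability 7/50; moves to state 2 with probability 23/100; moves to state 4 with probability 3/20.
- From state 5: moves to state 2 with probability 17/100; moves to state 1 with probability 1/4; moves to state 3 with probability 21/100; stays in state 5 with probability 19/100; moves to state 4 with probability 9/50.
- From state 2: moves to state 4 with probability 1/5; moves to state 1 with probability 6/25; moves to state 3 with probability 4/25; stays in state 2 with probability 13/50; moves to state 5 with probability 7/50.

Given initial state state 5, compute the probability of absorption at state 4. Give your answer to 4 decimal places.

Let h(s) be the probability of absorption at state 4 starting from transient state s. Then h(state 4) = 1 and h(state 1) = 0. By first-step analysis:
h(state 3) = 0.15·1 + 0.28·0 + 0.14·h(state 3) + 0.2·h(state 5) + 0.23·h(state 2)
h(state 5) = 0.18·1 + 0.25·0 + 0.21·h(state 3) + 0.19·h(state 5) + 0.17·h(state 2)
h(state 2) = 0.2·1 + 0.24·0 + 0.16·h(state 3) + 0.14·h(state 5) + 0.26·h(state 2)
Solving: h(state 3) = 0.3859, h(state 5) = 0.4129, h(state 2) = 0.4318.
Starting from state 5, the probability is 0.4129.

0.4129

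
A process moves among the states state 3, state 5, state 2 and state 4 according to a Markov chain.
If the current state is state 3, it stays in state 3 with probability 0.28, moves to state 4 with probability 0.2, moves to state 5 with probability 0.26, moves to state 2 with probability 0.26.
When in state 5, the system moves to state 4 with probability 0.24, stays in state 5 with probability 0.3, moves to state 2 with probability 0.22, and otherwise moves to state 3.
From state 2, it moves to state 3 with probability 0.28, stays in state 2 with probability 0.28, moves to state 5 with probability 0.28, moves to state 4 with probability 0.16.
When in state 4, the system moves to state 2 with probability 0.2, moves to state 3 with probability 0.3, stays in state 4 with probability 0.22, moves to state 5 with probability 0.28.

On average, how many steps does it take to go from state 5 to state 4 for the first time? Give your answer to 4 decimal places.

Let t(s) be the expected number of steps to first reach state 4 from state s, with t(state 4) = 0. Conditioning on the first step:
t(state 3) = 1 + 0.28·t(state 3) + 0.26·t(state 5) + 0.26·t(state 2)
t(state 5) = 1 + 0.24·t(state 3) + 0.3·t(state 5) + 0.22·t(state 2)
t(state 2) = 1 + 0.28·t(state 3) + 0.28·t(state 5) + 0.28·t(state 2)
Solving: t(state 3) = 4.9780, t(state 5) = 4.7623, t(state 2) = 5.1768.
Expected steps from state 5 to state 4: 4.7623.

4.7623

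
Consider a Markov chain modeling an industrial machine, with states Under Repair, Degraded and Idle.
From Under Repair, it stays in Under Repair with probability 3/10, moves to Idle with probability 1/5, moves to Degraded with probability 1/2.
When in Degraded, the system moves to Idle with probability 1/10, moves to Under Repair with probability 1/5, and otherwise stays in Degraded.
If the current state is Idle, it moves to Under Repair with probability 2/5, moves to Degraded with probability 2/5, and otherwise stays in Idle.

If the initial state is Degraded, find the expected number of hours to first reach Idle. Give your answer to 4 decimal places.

Let t(s) be the expected number of hours to first reach Idle from state s, with t(Idle) = 0. Conditioning on the first hour:
t(Under Repair) = 1 + 0.3·t(Under Repair) + 0.5·t(Degraded)
t(Degraded) = 1 + 0.2·t(Under Repair) + 0.7·t(Degraded)
Solving: t(Under Repair) = 7.2727, t(Degraded) = 8.1818.
Expected hours from Degraded to Idle: 8.1818.

8.1818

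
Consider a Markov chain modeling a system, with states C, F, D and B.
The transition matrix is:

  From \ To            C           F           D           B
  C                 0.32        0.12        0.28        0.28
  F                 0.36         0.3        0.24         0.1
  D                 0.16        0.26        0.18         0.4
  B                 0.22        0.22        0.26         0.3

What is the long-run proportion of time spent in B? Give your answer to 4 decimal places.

Let the stationary distribution be π with π = πP and π_1 + π_2 + π_3 + π_4 = 1.
π_1 = 0.32·π_1 + 0.36·π_2 + 0.16·π_3 + 0.22·π_4
π_2 = 0.12·π_1 + 0.3·π_2 + 0.26·π_3 + 0.22·π_4
π_3 = 0.28·π_1 + 0.24·π_2 + 0.18·π_3 + 0.26·π_4
Solving with the normalization constraint gives π = (0.2627, 0.2211, 0.2415, 0.2747).
So the stationary probability of B is 0.2747.

0.2747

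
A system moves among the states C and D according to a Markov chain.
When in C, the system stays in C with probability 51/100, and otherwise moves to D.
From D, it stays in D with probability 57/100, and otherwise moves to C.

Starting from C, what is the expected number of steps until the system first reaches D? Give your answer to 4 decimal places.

Let t(s) be the expected number of steps to first reach D from state s, with t(D) = 0. Conditioning on the first step:
t(C) = 1 + 0.51·t(C)
Solving: t(C) = 2.0408.
Expected steps from C to D: 2.0408.

2.0408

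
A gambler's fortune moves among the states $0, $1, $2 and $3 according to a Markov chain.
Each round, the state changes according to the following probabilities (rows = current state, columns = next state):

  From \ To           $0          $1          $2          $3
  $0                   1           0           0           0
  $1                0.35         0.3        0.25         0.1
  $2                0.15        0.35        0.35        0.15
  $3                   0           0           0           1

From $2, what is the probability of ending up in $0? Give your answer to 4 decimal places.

0.6190

Let h(s) be the probability of absorption at $0 starting from transient state s. Then h($0) = 1 and h($3) = 0. By first-step analysis:
h($1) = 0.35·1 + 0.3·h($1) + 0.25·h($2) + 0.1·0
h($2) = 0.15·1 + 0.35·h($1) + 0.35·h($2) + 0.15·0
Solving: h($1) = 0.7211, h($2) = 0.6190.
Starting from $2, the probability is 0.6190.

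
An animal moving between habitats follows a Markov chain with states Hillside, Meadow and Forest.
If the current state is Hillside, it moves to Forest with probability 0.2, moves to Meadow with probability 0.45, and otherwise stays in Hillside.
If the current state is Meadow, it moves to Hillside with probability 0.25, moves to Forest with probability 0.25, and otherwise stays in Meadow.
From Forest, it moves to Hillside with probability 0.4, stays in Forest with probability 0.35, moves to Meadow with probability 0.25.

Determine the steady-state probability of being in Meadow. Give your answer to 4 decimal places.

0.4190

Let the stationary distribution be π with π = πP and π_1 + π_2 + π_3 = 1.
π_1 = 0.35·π_1 + 0.25·π_2 + 0.4·π_3
π_2 = 0.45·π_1 + 0.5·π_2 + 0.25·π_3
Solving with the normalization constraint gives π = (0.3211, 0.4190, 0.2599).
So the stationary probability of Meadow is 0.4190.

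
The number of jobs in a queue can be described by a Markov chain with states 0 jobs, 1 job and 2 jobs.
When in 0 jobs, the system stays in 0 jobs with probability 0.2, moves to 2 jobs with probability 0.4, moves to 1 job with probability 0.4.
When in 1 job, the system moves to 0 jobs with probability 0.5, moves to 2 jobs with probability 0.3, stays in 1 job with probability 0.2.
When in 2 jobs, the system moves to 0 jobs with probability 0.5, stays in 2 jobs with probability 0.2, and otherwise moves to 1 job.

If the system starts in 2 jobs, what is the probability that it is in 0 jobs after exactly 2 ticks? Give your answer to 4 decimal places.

Sum over the intermediate state after 1 tick:
P = P(2 jobs→0 jobs)·P(0 jobs→0 jobs) + P(2 jobs→1 job)·P(1 job→0 jobs) + P(2 jobs→2 jobs)·P(2 jobs→0 jobs)
  = 0.5×0.2 + 0.3×0.5 + 0.2×0.5
  = 0.1000 + 0.1500 + 0.1000 = 0.3500

0.3500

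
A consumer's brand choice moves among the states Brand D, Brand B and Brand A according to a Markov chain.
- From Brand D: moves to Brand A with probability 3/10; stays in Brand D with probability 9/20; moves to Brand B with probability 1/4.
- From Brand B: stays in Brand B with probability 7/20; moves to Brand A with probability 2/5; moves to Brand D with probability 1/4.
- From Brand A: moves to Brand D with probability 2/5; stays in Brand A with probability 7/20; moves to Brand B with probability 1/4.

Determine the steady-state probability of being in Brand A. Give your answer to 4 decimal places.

0.3450

Let the stationary distribution be π with π = πP and π_1 + π_2 + π_3 = 1.
π_1 = 0.45·π_1 + 0.25·π_2 + 0.4·π_3
π_2 = 0.25·π_1 + 0.35·π_2 + 0.25·π_3
Solving with the normalization constraint gives π = (0.3772, 0.2778, 0.3450).
So the stationary probability of Brand A is 0.3450.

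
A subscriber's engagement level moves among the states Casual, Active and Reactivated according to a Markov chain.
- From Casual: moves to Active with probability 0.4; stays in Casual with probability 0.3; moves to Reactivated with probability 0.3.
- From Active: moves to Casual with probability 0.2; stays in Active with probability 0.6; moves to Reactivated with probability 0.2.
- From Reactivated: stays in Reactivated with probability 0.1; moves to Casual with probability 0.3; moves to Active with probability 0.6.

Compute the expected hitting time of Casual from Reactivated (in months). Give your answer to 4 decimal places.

Let t(s) be the expected number of months to first reach Casual from state s, with t(Casual) = 0. Conditioning on the first month:
t(Active) = 1 + 0.6·t(Active) + 0.2·t(Reactivated)
t(Reactivated) = 1 + 0.6·t(Active) + 0.1·t(Reactivated)
Solving: t(Active) = 4.5833, t(Reactivated) = 4.1667.
Expected months from Reactivated to Casual: 4.1667.

4.1667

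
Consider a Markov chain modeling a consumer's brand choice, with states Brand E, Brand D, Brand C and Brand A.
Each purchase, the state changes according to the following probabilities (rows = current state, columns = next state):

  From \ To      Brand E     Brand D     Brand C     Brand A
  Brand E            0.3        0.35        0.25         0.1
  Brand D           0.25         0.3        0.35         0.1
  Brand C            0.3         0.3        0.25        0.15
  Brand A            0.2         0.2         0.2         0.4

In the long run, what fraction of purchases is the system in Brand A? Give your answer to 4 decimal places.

Let the stationary distribution be π with π = πP and π_1 + π_2 + π_3 + π_4 = 1.
π_1 = 0.3·π_1 + 0.25·π_2 + 0.3·π_3 + 0.2·π_4
π_2 = 0.35·π_1 + 0.3·π_2 + 0.3·π_3 + 0.2·π_4
π_3 = 0.25·π_1 + 0.35·π_2 + 0.25·π_3 + 0.2·π_4
Solving with the normalization constraint gives π = (0.2689, 0.2972, 0.2716, 0.1623).
So the stationary probability of Brand A is 0.1623.

0.1623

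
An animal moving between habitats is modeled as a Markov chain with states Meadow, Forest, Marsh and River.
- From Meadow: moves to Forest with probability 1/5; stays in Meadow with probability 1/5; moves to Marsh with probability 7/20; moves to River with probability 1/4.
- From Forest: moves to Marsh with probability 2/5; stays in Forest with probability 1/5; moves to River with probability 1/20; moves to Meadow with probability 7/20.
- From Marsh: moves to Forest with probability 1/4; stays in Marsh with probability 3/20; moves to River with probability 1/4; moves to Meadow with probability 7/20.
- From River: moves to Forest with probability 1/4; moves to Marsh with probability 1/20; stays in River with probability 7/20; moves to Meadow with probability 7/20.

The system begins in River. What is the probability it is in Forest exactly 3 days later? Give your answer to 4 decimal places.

0.2241

Propagate the distribution vector 3 days from River.
After 0 days: (0.0000, 0.0000, 0.0000, 1.0000)
After 1 day: (0.3500, 0.2500, 0.0500, 0.3500)
After 2 days: (0.2975, 0.2200, 0.2475, 0.2350)
After 3 days: (0.3054, 0.2241, 0.2410, 0.2295)
P(in Forest after 3 days) = 0.2241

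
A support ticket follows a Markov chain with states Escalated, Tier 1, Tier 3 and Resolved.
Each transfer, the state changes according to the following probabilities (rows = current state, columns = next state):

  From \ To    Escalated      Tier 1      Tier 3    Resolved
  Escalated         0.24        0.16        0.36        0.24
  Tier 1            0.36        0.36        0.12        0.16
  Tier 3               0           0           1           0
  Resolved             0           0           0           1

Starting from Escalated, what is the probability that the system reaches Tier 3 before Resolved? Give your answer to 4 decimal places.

Let h(s) be the probability of absorption at Tier 3 starting from transient state s. Then h(Tier 3) = 1 and h(Resolved) = 0. By first-step analysis:
h(Escalated) = 0.24·h(Escalated) + 0.16·h(Tier 1) + 0.36·1 + 0.24·0
h(Tier 1) = 0.36·h(Escalated) + 0.36·h(Tier 1) + 0.12·1 + 0.16·0
Solving: h(Escalated) = 0.5821, h(Tier 1) = 0.5149.
Starting from Escalated, the probability is 0.5821.

0.5821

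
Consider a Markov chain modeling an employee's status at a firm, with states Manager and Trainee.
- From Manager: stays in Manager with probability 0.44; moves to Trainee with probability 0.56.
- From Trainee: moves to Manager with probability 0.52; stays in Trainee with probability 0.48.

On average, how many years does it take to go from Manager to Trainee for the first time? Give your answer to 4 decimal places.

1.7857

Let t(s) be the expected number of years to first reach Trainee from state s, with t(Trainee) = 0. Conditioning on the first year:
t(Manager) = 1 + 0.44·t(Manager)
Solving: t(Manager) = 1.7857.
Expected years from Manager to Trainee: 1.7857.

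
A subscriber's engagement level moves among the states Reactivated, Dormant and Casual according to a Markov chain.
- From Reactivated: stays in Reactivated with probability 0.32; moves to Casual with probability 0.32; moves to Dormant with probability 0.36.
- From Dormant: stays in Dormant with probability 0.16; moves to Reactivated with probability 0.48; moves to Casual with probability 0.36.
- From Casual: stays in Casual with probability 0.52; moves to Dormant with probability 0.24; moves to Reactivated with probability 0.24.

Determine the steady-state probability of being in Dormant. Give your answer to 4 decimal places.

0.2587

Let the stationary distribution be π with π = πP and π_1 + π_2 + π_3 = 1.
π_1 = 0.32·π_1 + 0.48·π_2 + 0.24·π_3
π_2 = 0.36·π_1 + 0.16·π_2 + 0.24·π_3
Solving with the normalization constraint gives π = (0.3284, 0.2587, 0.4129).
So the stationary probability of Dormant is 0.2587.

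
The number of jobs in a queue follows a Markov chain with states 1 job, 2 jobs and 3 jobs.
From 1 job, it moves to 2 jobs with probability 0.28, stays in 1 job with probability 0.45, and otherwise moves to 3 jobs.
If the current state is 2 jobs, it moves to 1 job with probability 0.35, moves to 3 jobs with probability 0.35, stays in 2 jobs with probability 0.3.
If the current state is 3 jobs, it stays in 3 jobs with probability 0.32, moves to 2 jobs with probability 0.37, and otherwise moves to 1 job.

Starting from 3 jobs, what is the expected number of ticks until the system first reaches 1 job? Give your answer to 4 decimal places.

3.0880

Let t(s) be the expected number of ticks to first reach 1 job from state s, with t(1 job) = 0. Conditioning on the first tick:
t(2 jobs) = 1 + 0.3·t(2 jobs) + 0.35·t(3 jobs)
t(3 jobs) = 1 + 0.37·t(2 jobs) + 0.32·t(3 jobs)
Solving: t(2 jobs) = 2.9726, t(3 jobs) = 3.0880.
Expected ticks from 3 jobs to 1 job: 3.0880.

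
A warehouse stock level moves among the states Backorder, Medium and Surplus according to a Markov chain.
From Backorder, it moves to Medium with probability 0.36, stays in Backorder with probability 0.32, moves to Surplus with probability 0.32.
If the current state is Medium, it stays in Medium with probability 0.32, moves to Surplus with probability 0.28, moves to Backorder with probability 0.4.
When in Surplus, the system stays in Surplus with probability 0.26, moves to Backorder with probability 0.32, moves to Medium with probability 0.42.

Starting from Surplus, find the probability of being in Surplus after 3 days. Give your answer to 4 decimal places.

0.2884

Propagate the distribution vector 3 days from Surplus.
After 0 days: (0.0000, 0.0000, 1.0000)
After 1 day: (0.3200, 0.4200, 0.2600)
After 2 days: (0.3536, 0.3588, 0.2876)
After 3 days: (0.3487, 0.3629, 0.2884)
P(in Surplus after 3 days) = 0.2884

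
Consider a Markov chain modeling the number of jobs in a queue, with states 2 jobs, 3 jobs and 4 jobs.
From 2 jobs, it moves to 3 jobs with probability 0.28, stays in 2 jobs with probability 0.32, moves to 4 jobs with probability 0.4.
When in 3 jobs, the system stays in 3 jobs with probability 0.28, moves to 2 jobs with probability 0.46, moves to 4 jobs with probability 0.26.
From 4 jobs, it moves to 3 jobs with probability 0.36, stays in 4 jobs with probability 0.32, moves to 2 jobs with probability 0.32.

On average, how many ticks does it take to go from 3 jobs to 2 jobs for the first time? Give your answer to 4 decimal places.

2.3737

Let t(s) be the expected number of ticks to first reach 2 jobs from state s, with t(2 jobs) = 0. Conditioning on the first tick:
t(3 jobs) = 1 + 0.28·t(3 jobs) + 0.26·t(4 jobs)
t(4 jobs) = 1 + 0.36·t(3 jobs) + 0.32·t(4 jobs)
Solving: t(3 jobs) = 2.3737, t(4 jobs) = 2.7273.
Expected ticks from 3 jobs to 2 jobs: 2.3737.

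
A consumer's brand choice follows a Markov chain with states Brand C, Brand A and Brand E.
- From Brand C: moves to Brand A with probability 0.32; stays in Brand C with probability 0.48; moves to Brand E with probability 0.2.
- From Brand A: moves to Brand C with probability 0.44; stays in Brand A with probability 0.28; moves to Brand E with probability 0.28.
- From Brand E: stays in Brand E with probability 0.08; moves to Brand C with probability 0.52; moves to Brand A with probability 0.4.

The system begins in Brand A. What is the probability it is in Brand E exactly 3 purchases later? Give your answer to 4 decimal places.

Propagate the distribution vector 3 purchases from Brand A.
After 0 purchases: (0.0000, 1.0000, 0.0000)
After 1 purchase: (0.4400, 0.2800, 0.2800)
After 2 purchases: (0.4800, 0.3312, 0.1888)
After 3 purchases: (0.4743, 0.3219, 0.2038)
P(in Brand E after 3 purchases) = 0.2038

0.2038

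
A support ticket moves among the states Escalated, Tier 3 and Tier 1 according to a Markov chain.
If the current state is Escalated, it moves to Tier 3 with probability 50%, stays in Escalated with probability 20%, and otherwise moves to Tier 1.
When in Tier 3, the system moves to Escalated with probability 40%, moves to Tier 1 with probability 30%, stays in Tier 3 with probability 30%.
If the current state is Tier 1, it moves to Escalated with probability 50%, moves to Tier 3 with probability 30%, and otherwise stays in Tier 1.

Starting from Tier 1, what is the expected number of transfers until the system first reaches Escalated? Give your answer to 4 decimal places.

2.1277

Let t(s) be the expected number of transfers to first reach Escalated from state s, with t(Escalated) = 0. Conditioning on the first transfer:
t(Tier 3) = 1 + 0.3·t(Tier 3) + 0.3·t(Tier 1)
t(Tier 1) = 1 + 0.3·t(Tier 3) + 0.2·t(Tier 1)
Solving: t(Tier 3) = 2.3404, t(Tier 1) = 2.1277.
Expected transfers from Tier 1 to Escalated: 2.1277.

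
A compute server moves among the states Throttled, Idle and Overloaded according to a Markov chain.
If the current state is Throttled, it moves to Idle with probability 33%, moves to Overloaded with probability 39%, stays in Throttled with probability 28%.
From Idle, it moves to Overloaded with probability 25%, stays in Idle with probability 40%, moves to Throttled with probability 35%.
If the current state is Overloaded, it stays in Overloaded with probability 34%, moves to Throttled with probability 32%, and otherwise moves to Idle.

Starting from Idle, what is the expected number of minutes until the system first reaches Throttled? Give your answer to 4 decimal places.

Let t(s) be the expected number of minutes to first reach Throttled from state s, with t(Throttled) = 0. Conditioning on the first minute:
t(Idle) = 1 + 0.4·t(Idle) + 0.25·t(Overloaded)
t(Overloaded) = 1 + 0.34·t(Idle) + 0.34·t(Overloaded)
Solving: t(Idle) = 2.9260, t(Overloaded) = 3.0225.
Expected minutes from Idle to Throttled: 2.9260.

2.9260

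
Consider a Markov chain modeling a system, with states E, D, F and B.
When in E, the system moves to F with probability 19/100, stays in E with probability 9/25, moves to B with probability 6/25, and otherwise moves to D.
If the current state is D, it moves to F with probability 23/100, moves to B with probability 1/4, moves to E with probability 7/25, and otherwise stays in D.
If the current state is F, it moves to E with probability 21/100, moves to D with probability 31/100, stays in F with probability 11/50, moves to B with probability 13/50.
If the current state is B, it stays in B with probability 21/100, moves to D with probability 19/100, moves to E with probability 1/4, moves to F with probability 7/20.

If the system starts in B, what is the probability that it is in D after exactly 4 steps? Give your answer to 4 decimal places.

0.2369

Propagate the distribution vector 4 steps from B.
After 0 steps: (0.0000, 0.0000, 0.0000, 1.0000)
After 1 step: (0.2500, 0.1900, 0.3500, 0.2100)
After 2 steps: (0.2692, 0.2465, 0.2417, 0.2426)
After 3 steps: (0.2773, 0.2367, 0.2459, 0.2400)
After 4 steps: (0.2778, 0.2369, 0.2452, 0.2401)
P(in D after 4 steps) = 0.2369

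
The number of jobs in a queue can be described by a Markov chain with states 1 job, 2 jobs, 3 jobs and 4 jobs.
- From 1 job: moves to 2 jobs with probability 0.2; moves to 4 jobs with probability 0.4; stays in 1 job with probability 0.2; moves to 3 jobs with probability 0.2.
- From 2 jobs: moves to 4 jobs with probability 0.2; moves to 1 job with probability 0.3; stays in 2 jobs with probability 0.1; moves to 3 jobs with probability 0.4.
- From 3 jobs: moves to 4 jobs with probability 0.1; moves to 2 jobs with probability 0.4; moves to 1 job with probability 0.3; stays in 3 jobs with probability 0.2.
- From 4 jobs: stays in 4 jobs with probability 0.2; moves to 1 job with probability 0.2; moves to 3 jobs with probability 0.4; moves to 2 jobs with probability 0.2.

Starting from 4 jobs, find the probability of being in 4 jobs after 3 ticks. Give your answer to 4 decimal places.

0.2240

Propagate the distribution vector 3 ticks from 4 jobs.
After 0 ticks: (0.0000, 0.0000, 0.0000, 1.0000)
After 1 tick: (0.2000, 0.2000, 0.4000, 0.2000)
After 2 ticks: (0.2600, 0.2600, 0.2800, 0.2000)
After 3 ticks: (0.2540, 0.2300, 0.2920, 0.2240)
P(in 4 jobs after 3 ticks) = 0.2240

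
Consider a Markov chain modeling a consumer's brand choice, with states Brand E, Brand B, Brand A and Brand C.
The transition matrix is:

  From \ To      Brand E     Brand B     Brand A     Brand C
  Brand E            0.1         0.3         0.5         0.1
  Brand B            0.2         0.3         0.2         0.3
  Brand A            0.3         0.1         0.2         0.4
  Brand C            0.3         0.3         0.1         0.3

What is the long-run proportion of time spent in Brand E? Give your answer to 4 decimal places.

0.2290

Let the stationary distribution be π with π = πP and π_1 + π_2 + π_3 + π_4 = 1.
π_1 = 0.1·π_1 + 0.2·π_2 + 0.3·π_3 + 0.3·π_4
π_2 = 0.3·π_1 + 0.3·π_2 + 0.1·π_3 + 0.3·π_4
π_3 = 0.5·π_1 + 0.2·π_2 + 0.2·π_3 + 0.1·π_4
Solving with the normalization constraint gives π = (0.2290, 0.2518, 0.2409, 0.2783).
So the stationary probability of Brand E is 0.2290.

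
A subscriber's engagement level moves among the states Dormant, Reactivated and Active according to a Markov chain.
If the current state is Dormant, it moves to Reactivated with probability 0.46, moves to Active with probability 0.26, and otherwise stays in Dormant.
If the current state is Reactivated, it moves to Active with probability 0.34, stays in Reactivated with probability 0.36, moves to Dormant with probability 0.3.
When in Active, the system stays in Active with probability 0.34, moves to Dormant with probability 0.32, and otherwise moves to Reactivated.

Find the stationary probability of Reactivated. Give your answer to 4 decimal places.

0.3837

Let the stationary distribution be π with π = πP and π_1 + π_2 + π_3 = 1.
π_1 = 0.28·π_1 + 0.3·π_2 + 0.32·π_3
π_2 = 0.46·π_1 + 0.36·π_2 + 0.34·π_3
Solving with the normalization constraint gives π = (0.3003, 0.3837, 0.3160).
So the stationary probability of Reactivated is 0.3837.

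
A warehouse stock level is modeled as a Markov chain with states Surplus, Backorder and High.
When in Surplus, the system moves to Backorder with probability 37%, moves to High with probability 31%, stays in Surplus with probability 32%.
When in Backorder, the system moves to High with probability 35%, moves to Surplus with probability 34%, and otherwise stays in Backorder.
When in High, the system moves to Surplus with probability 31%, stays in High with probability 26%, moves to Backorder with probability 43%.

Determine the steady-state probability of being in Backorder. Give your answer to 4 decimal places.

0.3666

Let the stationary distribution be π with π = πP and π_1 + π_2 + π_3 = 1.
π_1 = 0.32·π_1 + 0.34·π_2 + 0.31·π_3
π_2 = 0.37·π_1 + 0.31·π_2 + 0.43·π_3
Solving with the normalization constraint gives π = (0.3242, 0.3666, 0.3092).
So the stationary probability of Backorder is 0.3666.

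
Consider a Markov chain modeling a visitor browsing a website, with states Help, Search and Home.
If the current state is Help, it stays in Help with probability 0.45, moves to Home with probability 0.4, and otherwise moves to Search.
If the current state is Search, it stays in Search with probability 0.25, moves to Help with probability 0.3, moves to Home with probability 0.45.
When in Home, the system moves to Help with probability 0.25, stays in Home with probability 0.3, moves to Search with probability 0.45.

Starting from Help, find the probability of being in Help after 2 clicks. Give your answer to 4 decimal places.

Sum over the intermediate state after 1 click:
P = P(Help→Help)·P(Help→Help) + P(Help→Search)·P(Search→Help) + P(Help→Home)·P(Home→Help)
  = 0.45×0.45 + 0.15×0.3 + 0.4×0.25
  = 0.2025 + 0.0450 + 0.1000 = 0.3475

0.3475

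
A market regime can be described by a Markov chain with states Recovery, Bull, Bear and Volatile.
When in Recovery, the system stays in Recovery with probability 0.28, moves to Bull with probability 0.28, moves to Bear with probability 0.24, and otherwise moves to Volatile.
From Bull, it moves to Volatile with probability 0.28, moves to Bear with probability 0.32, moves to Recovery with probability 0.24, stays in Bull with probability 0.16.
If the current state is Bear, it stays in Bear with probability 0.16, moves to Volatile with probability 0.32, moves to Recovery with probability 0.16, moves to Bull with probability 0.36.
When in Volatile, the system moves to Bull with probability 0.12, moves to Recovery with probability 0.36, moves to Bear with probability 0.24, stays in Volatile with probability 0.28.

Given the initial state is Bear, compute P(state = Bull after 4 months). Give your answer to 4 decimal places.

Propagate the distribution vector 4 months from Bear.
After 0 months: (0.0000, 0.0000, 1.0000, 0.0000)
After 1 month: (0.1600, 0.3600, 0.1600, 0.3200)
After 2 months: (0.2720, 0.1984, 0.2560, 0.2736)
After 3 months: (0.2632, 0.2329, 0.2354, 0.2685)
After 4 months: (0.2639, 0.2279, 0.2398, 0.2684)
P(in Bull after 4 months) = 0.2279

0.2279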